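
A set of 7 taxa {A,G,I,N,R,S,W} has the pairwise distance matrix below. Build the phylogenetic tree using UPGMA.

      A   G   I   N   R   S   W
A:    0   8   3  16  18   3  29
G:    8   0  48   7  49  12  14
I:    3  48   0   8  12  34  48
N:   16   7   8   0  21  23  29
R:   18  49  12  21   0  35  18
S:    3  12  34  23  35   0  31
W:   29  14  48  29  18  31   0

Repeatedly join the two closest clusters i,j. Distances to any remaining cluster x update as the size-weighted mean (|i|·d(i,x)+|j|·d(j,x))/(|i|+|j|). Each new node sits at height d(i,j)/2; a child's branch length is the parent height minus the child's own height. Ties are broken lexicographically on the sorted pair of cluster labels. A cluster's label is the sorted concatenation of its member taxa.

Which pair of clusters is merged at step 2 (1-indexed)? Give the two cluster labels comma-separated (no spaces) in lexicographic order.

G,N

step 1: merge (A,I) at d=3; branch lengths A→3/2, I→3/2; new cluster AI
  updated: d(AI,G)=28, d(AI,N)=12, d(AI,R)=15, d(AI,S)=37/2, d(AI,W)=77/2
step 2: merge (G,N) at d=7; branch lengths G→7/2, N→7/2; new cluster GN
  updated: d(AI,GN)=20, d(GN,R)=35, d(GN,S)=35/2, d(GN,W)=43/2
step 3: merge (AI,R) at d=15; branch lengths AI→6, R→15/2; new cluster AIR
  updated: d(AIR,GN)=25, d(AIR,S)=24, d(AIR,W)=95/3
step 4: merge (GN,S) at d=35/2; branch lengths GN→21/4, S→35/4; new cluster GNS
  updated: d(AIR,GNS)=74/3, d(GNS,W)=74/3
step 5: merge (AIR,GNS) at d=74/3; branch lengths AIR→29/6, GNS→43/12; new cluster AGINRS
  updated: d(AGINRS,W)=169/6
step 6: merge (AGINRS,W) at d=169/6; branch lengths AGINRS→7/4, W→169/12; new cluster AGINRSW
final tree: ((((A:3/2,I:3/2):6,R:15/2):29/6,((G:7/2,N:7/2):21/4,S:35/4):43/12):7/4,W:169/12)
total length: 247/4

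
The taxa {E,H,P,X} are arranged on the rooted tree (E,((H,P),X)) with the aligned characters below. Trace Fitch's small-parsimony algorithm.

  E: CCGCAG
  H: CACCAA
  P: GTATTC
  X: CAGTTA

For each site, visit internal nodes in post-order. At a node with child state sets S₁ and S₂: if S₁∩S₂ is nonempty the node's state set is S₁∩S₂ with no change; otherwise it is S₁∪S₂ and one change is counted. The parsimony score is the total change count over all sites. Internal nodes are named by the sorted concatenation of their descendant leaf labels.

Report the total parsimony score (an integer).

11

[col 0] HP: children H:{C}, P:{G} ∪→ {C,G}; cost 1
[col 0] HPX: children HP:{C,G}, X:{C} ∩→ {C}; cost 0
[col 0] EHPX: children E:{C}, HPX:{C} ∩→ {C}; cost 0
[col 1] HP: children H:{A}, P:{T} ∪→ {A,T}; cost 1
[col 1] HPX: children HP:{A,T}, X:{A} ∩→ {A}; cost 0
[col 1] EHPX: children E:{C}, HPX:{A} ∪→ {A,C}; cost 1
[col 2] HP: children H:{C}, P:{A} ∪→ {A,C}; cost 1
[col 2] HPX: children HP:{A,C}, X:{G} ∪→ {A,C,G}; cost 1
[col 2] EHPX: children E:{G}, HPX:{A,C,G} ∩→ {G}; cost 0
[col 3] HP: children H:{C}, P:{T} ∪→ {C,T}; cost 1
[col 3] HPX: children HP:{C,T}, X:{T} ∩→ {T}; cost 0
[col 3] EHPX: children E:{C}, HPX:{T} ∪→ {C,T}; cost 1
[col 4] HP: children H:{A}, P:{T} ∪→ {A,T}; cost 1
[col 4] HPX: children HP:{A,T}, X:{T} ∩→ {T}; cost 0
[col 4] EHPX: children E:{A}, HPX:{T} ∪→ {A,T}; cost 1
[col 5] HP: children H:{A}, P:{C} ∪→ {A,C}; cost 1
[col 5] HPX: children HP:{A,C}, X:{A} ∩→ {A}; cost 0
[col 5] EHPX: children E:{G}, HPX:{A} ∪→ {A,G}; cost 1
per-site changes: [1, 2, 2, 2, 2, 2]; total = 11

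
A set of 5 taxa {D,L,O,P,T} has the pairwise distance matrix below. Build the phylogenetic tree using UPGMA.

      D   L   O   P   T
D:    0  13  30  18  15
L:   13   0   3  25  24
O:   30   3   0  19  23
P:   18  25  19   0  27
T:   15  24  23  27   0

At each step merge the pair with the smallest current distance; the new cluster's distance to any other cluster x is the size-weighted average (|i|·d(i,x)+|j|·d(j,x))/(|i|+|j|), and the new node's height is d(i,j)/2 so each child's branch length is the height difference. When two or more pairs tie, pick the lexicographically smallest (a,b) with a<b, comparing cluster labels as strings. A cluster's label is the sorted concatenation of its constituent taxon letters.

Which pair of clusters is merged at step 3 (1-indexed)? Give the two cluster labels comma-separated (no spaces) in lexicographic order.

step 1: merge (L,O) at d=3; branch lengths L→3/2, O→3/2; new cluster LO
  updated: d(D,LO)=43/2, d(LO,P)=22, d(LO,T)=47/2
step 2: merge (D,T) at d=15; branch lengths D→15/2, T→15/2; new cluster DT
  updated: d(DT,LO)=45/2, d(DT,P)=45/2
step 3: merge (LO,P) at d=22; branch lengths LO→19/2, P→11; new cluster LOP
  updated: d(DT,LOP)=45/2
step 4: merge (DT,LOP) at d=45/2; branch lengths DT→15/4, LOP→1/4; new cluster DLOPT
final tree: ((D:15/2,T:15/2):15/4,((L:3/2,O:3/2):19/2,P:11):1/4)
total length: 85/2

LO,P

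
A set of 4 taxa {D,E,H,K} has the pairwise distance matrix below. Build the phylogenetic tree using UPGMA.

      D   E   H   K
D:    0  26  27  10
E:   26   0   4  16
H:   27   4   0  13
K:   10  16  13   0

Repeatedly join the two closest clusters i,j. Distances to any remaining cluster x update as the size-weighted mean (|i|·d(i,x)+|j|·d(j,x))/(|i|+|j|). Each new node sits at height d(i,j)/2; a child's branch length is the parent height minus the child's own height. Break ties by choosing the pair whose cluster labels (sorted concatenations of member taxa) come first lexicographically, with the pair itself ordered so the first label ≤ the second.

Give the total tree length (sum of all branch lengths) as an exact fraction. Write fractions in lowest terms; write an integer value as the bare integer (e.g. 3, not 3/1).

55/2

1. join E+H (d=4) ⇒ EH; edges |E|=2, |H|=2
  updated: d(D,EH)=53/2, d(EH,K)=29/2
2. join D+K (d=10) ⇒ DK; edges |D|=5, |K|=5
  updated: d(DK,EH)=41/2
3. join DK+EH (d=41/2) ⇒ DEHK; edges |DK|=21/4, |EH|=33/4
final tree: ((D:5,K:5):21/4,(E:2,H:2):33/4)
total length: 55/2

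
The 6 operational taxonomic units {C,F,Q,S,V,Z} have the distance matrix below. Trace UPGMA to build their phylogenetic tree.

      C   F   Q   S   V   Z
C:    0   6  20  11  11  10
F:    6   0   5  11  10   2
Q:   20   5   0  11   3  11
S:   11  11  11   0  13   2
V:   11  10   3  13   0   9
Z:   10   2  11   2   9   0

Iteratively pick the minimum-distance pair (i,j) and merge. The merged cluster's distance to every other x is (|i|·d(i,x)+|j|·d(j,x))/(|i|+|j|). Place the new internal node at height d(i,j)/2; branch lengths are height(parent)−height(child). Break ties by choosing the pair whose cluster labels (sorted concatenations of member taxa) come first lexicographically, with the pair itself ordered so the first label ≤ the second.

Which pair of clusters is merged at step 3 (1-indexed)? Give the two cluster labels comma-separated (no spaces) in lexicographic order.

step 1: merge (F,Z) at d=2; branch lengths F→1, Z→1; new cluster FZ
  updated: d(C,FZ)=8, d(FZ,Q)=8, d(FZ,S)=13/2, d(FZ,V)=19/2
step 2: merge (Q,V) at d=3; branch lengths Q→3/2, V→3/2; new cluster QV
  updated: d(C,QV)=31/2, d(FZ,QV)=35/4, d(QV,S)=12
step 3: merge (FZ,S) at d=13/2; branch lengths FZ→9/4, S→13/4; new cluster FSZ
  updated: d(C,FSZ)=9, d(FSZ,QV)=59/6
step 4: merge (C,FSZ) at d=9; branch lengths C→9/2, FSZ→5/4; new cluster CFSZ
  updated: d(CFSZ,QV)=45/4
step 5: merge (CFSZ,QV) at d=45/4; branch lengths CFSZ→9/8, QV→33/8; new cluster CFQSVZ
final tree: ((C:9/2,((F:1,Z:1):9/4,S:13/4):5/4):9/8,(Q:3/2,V:3/2):33/8)
total length: 43/2

FZ,S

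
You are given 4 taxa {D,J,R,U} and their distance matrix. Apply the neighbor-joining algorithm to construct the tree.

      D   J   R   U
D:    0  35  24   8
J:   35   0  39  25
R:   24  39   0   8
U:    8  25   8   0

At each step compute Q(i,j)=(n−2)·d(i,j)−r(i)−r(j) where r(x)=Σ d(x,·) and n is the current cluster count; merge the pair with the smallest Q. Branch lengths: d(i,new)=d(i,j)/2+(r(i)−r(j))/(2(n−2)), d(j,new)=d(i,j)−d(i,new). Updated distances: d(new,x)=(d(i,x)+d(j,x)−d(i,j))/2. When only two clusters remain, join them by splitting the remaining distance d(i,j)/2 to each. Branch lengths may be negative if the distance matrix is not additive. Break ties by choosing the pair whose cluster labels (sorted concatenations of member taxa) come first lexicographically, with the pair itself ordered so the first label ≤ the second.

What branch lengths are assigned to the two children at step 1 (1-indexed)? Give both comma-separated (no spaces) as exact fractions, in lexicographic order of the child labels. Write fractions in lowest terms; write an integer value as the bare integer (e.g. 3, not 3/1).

1. join D+J (d=35, Q=-96) ⇒ DJ; edges |D|=19/2, |J|=51/2
  updated: d(DJ,R)=14, d(DJ,U)=-1
2. join DJ+R (d=14, Q=-21) ⇒ DJR; edges |DJ|=5/2, |R|=23/2
  updated: d(DJR,U)=-7/2
3. join DJR+U (d=-7/2) ⇒ DJRU; edges |DJR|=-7/4, |U|=-7/4
final tree: (((D:19/2,J:51/2):5/2,R:23/2):-7/4,U:-7/4)
total length: 91/2

19/2,51/2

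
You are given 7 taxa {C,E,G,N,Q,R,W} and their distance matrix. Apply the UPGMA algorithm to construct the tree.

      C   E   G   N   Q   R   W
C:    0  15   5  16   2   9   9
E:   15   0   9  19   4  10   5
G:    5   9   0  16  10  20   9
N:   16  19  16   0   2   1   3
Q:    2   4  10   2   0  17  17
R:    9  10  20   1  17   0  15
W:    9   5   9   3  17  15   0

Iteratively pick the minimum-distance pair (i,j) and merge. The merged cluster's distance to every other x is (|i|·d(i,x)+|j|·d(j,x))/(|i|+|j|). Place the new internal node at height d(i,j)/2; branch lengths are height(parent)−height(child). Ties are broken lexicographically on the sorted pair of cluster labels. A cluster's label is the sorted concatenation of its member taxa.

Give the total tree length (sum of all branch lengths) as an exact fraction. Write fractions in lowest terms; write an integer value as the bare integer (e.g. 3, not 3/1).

257/10

step 1: merge (N,R) at d=1; branch lengths N→1/2, R→1/2; new cluster NR
  updated: d(C,NR)=25/2, d(E,NR)=29/2, d(G,NR)=18, d(NR,Q)=19/2, d(NR,W)=9
step 2: merge (C,Q) at d=2; branch lengths C→1, Q→1; new cluster CQ
  updated: d(CQ,E)=19/2, d(CQ,G)=15/2, d(CQ,NR)=11, d(CQ,W)=13
step 3: merge (E,W) at d=5; branch lengths E→5/2, W→5/2; new cluster EW
  updated: d(CQ,EW)=45/4, d(EW,G)=9, d(EW,NR)=47/4
step 4: merge (CQ,G) at d=15/2; branch lengths CQ→11/4, G→15/4; new cluster CGQ
  updated: d(CGQ,EW)=21/2, d(CGQ,NR)=40/3
step 5: merge (CGQ,EW) at d=21/2; branch lengths CGQ→3/2, EW→11/4; new cluster CEGQW
  updated: d(CEGQW,NR)=127/10
step 6: merge (CEGQW,NR) at d=127/10; branch lengths CEGQW→11/10, NR→117/20; new cluster CEGNQRW
final tree: ((((C:1,Q:1):11/4,G:15/4):3/2,(E:5/2,W:5/2):11/4):11/10,(N:1/2,R:1/2):117/20)
total length: 257/10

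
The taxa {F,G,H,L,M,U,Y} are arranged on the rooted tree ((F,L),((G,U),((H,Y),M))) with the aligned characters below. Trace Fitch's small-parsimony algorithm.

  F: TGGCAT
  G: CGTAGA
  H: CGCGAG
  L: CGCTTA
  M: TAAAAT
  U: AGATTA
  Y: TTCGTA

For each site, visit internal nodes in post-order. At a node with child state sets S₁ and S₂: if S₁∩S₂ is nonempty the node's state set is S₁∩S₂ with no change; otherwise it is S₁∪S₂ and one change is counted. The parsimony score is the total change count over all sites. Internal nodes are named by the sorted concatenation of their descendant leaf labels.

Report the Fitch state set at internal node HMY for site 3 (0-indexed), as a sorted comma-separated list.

A,G

FL@0: {T} ∪ {C} = {C,T} (union, +1)
GU@0: {C} ∪ {A} = {A,C} (union, +1)
HY@0: {C} ∪ {T} = {C,T} (union, +1)
HMY@0: {C,T} ∩ {T} = {T} (intersection, +0)
GHMUY@0: {A,C} ∪ {T} = {A,C,T} (union, +1)
FGHLMUY@0: {C,T} ∩ {A,C,T} = {C,T} (intersection, +0)
FL@1: {G} ∩ {G} = {G} (intersection, +0)
GU@1: {G} ∩ {G} = {G} (intersection, +0)
HY@1: {G} ∪ {T} = {G,T} (union, +1)
HMY@1: {G,T} ∪ {A} = {A,G,T} (union, +1)
GHMUY@1: {G} ∩ {A,G,T} = {G} (intersection, +0)
FGHLMUY@1: {G} ∩ {G} = {G} (intersection, +0)
FL@2: {G} ∪ {C} = {C,G} (union, +1)
GU@2: {T} ∪ {A} = {A,T} (union, +1)
HY@2: {C} ∩ {C} = {C} (intersection, +0)
HMY@2: {C} ∪ {A} = {A,C} (union, +1)
GHMUY@2: {A,T} ∩ {A,C} = {A} (intersection, +0)
FGHLMUY@2: {C,G} ∪ {A} = {A,C,G} (union, +1)
FL@3: {C} ∪ {T} = {C,T} (union, +1)
GU@3: {A} ∪ {T} = {A,T} (union, +1)
HY@3: {G} ∩ {G} = {G} (intersection, +0)
HMY@3: {G} ∪ {A} = {A,G} (union, +1)
GHMUY@3: {A,T} ∩ {A,G} = {A} (intersection, +0)
FGHLMUY@3: {C,T} ∪ {A} = {A,C,T} (union, +1)
FL@4: {A} ∪ {T} = {A,T} (union, +1)
GU@4: {G} ∪ {T} = {G,T} (union, +1)
HY@4: {A} ∪ {T} = {A,T} (union, +1)
HMY@4: {A,T} ∩ {A} = {A} (intersection, +0)
GHMUY@4: {G,T} ∪ {A} = {A,G,T} (union, +1)
FGHLMUY@4: {A,T} ∩ {A,G,T} = {A,T} (intersection, +0)
FL@5: {T} ∪ {A} = {A,T} (union, +1)
GU@5: {A} ∩ {A} = {A} (intersection, +0)
HY@5: {G} ∪ {A} = {A,G} (union, +1)
HMY@5: {A,G} ∪ {T} = {A,G,T} (union, +1)
GHMUY@5: {A} ∩ {A,G,T} = {A} (intersection, +0)
FGHLMUY@5: {A,T} ∩ {A} = {A} (intersection, +0)
per-site changes: [4, 2, 4, 4, 4, 3]; total = 21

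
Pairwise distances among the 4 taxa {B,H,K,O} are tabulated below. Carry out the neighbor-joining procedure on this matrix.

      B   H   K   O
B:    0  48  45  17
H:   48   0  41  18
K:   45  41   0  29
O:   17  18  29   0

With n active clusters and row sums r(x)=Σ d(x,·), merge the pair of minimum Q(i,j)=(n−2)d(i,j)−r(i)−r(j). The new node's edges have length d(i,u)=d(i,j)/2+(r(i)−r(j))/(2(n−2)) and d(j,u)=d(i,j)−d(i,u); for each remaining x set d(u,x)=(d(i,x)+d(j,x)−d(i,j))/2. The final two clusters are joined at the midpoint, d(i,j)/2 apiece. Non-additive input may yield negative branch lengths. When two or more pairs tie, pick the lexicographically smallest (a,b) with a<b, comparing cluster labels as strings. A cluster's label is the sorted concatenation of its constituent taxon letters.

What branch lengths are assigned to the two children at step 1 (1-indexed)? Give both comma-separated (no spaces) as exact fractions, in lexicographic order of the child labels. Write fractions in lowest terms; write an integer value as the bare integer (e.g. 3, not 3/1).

iteration 1: select B,O (d=17, Q=-140); attach at lengths (20, -3); label the merged cluster BO
  updated: d(BO,H)=49/2, d(BO,K)=57/2
iteration 2: select BO,H (d=49/2, Q=-94); attach at lengths (6, 37/2); label the merged cluster BHO
  updated: d(BHO,K)=45/2
iteration 3: select BHO,K (d=45/2); attach at lengths (45/4, 45/4); label the merged cluster BHKO
final tree: (((B:20,O:-3):6,H:37/2):45/4,K:45/4)
total length: 64

20,-3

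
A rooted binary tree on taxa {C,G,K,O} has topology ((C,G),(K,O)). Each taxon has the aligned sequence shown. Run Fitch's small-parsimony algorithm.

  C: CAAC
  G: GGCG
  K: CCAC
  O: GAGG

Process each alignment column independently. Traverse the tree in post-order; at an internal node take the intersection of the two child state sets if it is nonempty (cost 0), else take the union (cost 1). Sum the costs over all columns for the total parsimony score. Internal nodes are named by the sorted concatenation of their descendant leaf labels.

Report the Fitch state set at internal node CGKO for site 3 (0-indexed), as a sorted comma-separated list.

C,G

site 0, node CG: C={C} ∪ G={G} → {C,G} (+1)
site 0, node KO: K={C} ∪ O={G} → {C,G} (+1)
site 0, node CGKO: CG={C,G} ∩ KO={C,G} → {C,G} (+0)
site 1, node CG: C={A} ∪ G={G} → {A,G} (+1)
site 1, node KO: K={C} ∪ O={A} → {A,C} (+1)
site 1, node CGKO: CG={A,G} ∩ KO={A,C} → {A} (+0)
site 2, node CG: C={A} ∪ G={C} → {A,C} (+1)
site 2, node KO: K={A} ∪ O={G} → {A,G} (+1)
site 2, node CGKO: CG={A,C} ∩ KO={A,G} → {A} (+0)
site 3, node CG: C={C} ∪ G={G} → {C,G} (+1)
site 3, node KO: K={C} ∪ O={G} → {C,G} (+1)
site 3, node CGKO: CG={C,G} ∩ KO={C,G} → {C,G} (+0)
per-site changes: [2, 2, 2, 2]; total = 8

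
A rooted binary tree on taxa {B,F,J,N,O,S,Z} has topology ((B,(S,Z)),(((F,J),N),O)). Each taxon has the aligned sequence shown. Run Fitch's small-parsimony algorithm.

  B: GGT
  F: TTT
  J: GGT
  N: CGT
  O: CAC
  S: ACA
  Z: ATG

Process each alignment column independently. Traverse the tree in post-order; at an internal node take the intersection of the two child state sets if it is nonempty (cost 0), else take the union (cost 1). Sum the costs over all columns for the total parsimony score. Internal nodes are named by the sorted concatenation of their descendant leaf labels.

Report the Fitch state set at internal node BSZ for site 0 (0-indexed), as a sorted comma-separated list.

[col 0] SZ: children S:{A}, Z:{A} ∩→ {A}; cost 0
[col 0] BSZ: children B:{G}, SZ:{A} ∪→ {A,G}; cost 1
[col 0] FJ: children F:{T}, J:{G} ∪→ {G,T}; cost 1
[col 0] FJN: children FJ:{G,T}, N:{C} ∪→ {C,G,T}; cost 1
[col 0] FJNO: children FJN:{C,G,T}, O:{C} ∩→ {C}; cost 0
[col 0] BFJNOSZ: children BSZ:{A,G}, FJNO:{C} ∪→ {A,C,G}; cost 1
[col 1] SZ: children S:{C}, Z:{T} ∪→ {C,T}; cost 1
[col 1] BSZ: children B:{G}, SZ:{C,T} ∪→ {C,G,T}; cost 1
[col 1] FJ: children F:{T}, J:{G} ∪→ {G,T}; cost 1
[col 1] FJN: children FJ:{G,T}, N:{G} ∩→ {G}; cost 0
[col 1] FJNO: children FJN:{G}, O:{A} ∪→ {A,G}; cost 1
[col 1] BFJNOSZ: children BSZ:{C,G,T}, FJNO:{A,G} ∩→ {G}; cost 0
[col 2] SZ: children S:{A}, Z:{G} ∪→ {A,G}; cost 1
[col 2] BSZ: children B:{T}, SZ:{A,G} ∪→ {A,G,T}; cost 1
[col 2] FJ: children F:{T}, J:{T} ∩→ {T}; cost 0
[col 2] FJN: children FJ:{T}, N:{T} ∩→ {T}; cost 0
[col 2] FJNO: children FJN:{T}, O:{C} ∪→ {C,T}; cost 1
[col 2] BFJNOSZ: children BSZ:{A,G,T}, FJNO:{C,T} ∩→ {T}; cost 0
per-site changes: [4, 4, 3]; total = 11

A,G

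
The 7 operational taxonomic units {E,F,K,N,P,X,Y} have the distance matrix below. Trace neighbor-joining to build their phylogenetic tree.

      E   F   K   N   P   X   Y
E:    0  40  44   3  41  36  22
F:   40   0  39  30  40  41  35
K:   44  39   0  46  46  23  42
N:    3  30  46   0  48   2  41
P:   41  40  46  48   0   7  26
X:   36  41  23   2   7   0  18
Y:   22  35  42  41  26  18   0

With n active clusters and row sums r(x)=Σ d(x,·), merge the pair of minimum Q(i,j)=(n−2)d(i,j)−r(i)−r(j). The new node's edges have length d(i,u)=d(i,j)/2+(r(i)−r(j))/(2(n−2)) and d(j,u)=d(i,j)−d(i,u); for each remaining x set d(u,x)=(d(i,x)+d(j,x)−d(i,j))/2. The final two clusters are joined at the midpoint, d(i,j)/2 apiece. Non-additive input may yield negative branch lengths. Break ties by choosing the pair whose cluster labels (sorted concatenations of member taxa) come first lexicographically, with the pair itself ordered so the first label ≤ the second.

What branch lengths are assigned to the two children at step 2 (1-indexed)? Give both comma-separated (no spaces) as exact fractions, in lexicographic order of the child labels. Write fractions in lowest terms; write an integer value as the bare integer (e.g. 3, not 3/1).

1. join E+N (d=3, Q=-341) ⇒ EN; edges |E|=31/10, |N|=-1/10
  updated: d(EN,F)=67/2, d(EN,K)=87/2, d(EN,P)=43, d(EN,X)=35/2, d(EN,Y)=30
2. join P+X (d=7, Q=-481/2) ⇒ PX; edges |P|=167/16, |X|=-55/16
  updated: d(EN,PX)=107/4, d(F,PX)=37, d(K,PX)=31, d(PX,Y)=37/2
3. join PX+Y (d=37/2, Q=-733/4) ⇒ PXY; edges |PX|=173/24, |Y|=271/24
  updated: d(EN,PXY)=153/8, d(F,PXY)=107/4, d(K,PXY)=109/4
4. join EN+PXY (d=153/8, Q=-131) ⇒ ENPXY; edges |EN|=245/16, |PXY|=61/16
  updated: d(ENPXY,F)=329/16, d(ENPXY,K)=413/16
5. join ENPXY+F (d=329/16, Q=-683/8) ⇒ EFNPXY; edges |ENPXY|=59/16, |F|=135/8
  updated: d(EFNPXY,K)=177/8
6. join EFNPXY+K (d=177/8) ⇒ EFKNPXY; edges |EFNPXY|=177/16, |K|=177/16
final tree: ((((E:31/10,N:-1/10):245/16,((P:167/16,X:-55/16):173/24,Y:271/24):61/16):59/16,F:135/8):177/16,K:177/16)
total length: 1445/16

167/16,-55/16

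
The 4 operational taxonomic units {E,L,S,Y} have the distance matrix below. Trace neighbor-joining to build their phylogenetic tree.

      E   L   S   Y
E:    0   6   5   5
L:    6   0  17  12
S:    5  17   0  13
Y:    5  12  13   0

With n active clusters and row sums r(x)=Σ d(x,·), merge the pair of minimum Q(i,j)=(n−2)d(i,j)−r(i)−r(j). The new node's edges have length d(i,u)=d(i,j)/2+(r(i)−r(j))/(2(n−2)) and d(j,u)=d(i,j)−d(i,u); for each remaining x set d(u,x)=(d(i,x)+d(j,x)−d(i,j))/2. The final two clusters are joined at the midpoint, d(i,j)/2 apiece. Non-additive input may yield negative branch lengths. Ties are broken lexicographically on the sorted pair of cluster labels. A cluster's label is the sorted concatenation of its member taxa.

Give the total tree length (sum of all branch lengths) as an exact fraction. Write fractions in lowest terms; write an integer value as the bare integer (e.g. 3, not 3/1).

iteration 1: select E,S (d=5, Q=-41); attach at lengths (-9/4, 29/4); label the merged cluster ES
  updated: d(ES,L)=9, d(ES,Y)=13/2
iteration 2: select ES,L (d=9, Q=-55/2); attach at lengths (7/4, 29/4); label the merged cluster ELS
  updated: d(ELS,Y)=19/4
iteration 3: select ELS,Y (d=19/4); attach at lengths (19/8, 19/8); label the merged cluster ELSY
final tree: (((E:-9/4,S:29/4):7/4,L:29/4):19/8,Y:19/8)
total length: 75/4

75/4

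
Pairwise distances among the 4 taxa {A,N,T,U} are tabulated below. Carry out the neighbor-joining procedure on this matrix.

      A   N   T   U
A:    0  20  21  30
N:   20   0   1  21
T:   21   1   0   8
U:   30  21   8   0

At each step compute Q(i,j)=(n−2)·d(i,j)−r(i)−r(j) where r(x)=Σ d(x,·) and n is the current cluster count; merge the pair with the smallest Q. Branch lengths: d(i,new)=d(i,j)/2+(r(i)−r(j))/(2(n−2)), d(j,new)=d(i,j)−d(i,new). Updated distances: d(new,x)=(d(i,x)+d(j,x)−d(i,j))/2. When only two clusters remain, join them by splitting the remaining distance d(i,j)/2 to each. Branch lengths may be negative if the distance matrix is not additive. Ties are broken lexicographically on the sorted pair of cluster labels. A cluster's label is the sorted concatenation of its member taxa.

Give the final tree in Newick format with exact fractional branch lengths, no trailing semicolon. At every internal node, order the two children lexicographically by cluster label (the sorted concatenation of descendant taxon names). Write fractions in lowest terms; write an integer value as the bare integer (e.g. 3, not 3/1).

step 1: merge (A,N) at d=20, Q=-73; branch lengths A→69/4, N→11/4; new cluster AN
  updated: d(AN,T)=1, d(AN,U)=31/2
step 2: merge (AN,T) at d=1, Q=-49/2; branch lengths AN→17/4, T→-13/4; new cluster ANT
  updated: d(ANT,U)=45/4
step 3: merge (ANT,U) at d=45/4; branch lengths ANT→45/8, U→45/8; new cluster ANTU
final tree: (((A:69/4,N:11/4):17/4,T:-13/4):45/8,U:45/8)
total length: 129/4

(((A:69/4,N:11/4):17/4,T:-13/4):45/8,U:45/8)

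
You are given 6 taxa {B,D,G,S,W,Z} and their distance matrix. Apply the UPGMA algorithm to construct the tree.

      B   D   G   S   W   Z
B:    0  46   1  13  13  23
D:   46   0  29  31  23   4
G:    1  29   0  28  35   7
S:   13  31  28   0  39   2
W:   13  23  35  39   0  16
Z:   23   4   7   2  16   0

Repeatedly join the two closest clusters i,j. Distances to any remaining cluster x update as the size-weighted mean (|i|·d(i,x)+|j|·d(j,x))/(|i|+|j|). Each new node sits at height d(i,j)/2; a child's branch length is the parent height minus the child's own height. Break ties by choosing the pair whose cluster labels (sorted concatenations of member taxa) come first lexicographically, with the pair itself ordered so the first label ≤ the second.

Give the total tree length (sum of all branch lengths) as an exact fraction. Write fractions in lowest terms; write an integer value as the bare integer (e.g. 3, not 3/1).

1697/36

iteration 1: select B,G (d=1); attach at lengths (1/2, 1/2); label the merged cluster BG
  updated: d(BG,D)=75/2, d(BG,S)=41/2, d(BG,W)=24, d(BG,Z)=15
iteration 2: select S,Z (d=2); attach at lengths (1, 1); label the merged cluster SZ
  updated: d(BG,SZ)=71/4, d(D,SZ)=35/2, d(SZ,W)=55/2
iteration 3: select D,SZ (d=35/2); attach at lengths (35/4, 31/4); label the merged cluster DSZ
  updated: d(BG,DSZ)=73/3, d(DSZ,W)=26
iteration 4: select BG,W (d=24); attach at lengths (23/2, 12); label the merged cluster BGW
  updated: d(BGW,DSZ)=224/9
iteration 5: select BGW,DSZ (d=224/9); attach at lengths (4/9, 133/36); label the merged cluster BDGSWZ
final tree: (((B:1/2,G:1/2):23/2,W:12):4/9,(D:35/4,(S:1,Z:1):31/4):133/36)
total length: 1697/36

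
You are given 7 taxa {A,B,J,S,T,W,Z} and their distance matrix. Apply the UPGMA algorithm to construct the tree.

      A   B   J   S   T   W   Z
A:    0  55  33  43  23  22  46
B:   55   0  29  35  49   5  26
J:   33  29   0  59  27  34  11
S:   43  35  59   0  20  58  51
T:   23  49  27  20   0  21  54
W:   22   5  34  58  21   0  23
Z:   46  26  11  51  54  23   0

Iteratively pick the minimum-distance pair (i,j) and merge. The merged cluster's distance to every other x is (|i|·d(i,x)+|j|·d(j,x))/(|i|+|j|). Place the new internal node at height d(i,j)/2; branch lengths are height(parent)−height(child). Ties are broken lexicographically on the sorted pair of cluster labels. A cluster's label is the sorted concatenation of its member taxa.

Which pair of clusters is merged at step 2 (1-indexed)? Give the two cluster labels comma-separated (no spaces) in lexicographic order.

J,Z

iteration 1: select B,W (d=5); attach at lengths (5/2, 5/2); label the merged cluster BW
  updated: d(A,BW)=77/2, d(BW,J)=63/2, d(BW,S)=93/2, d(BW,T)=35, d(BW,Z)=49/2
iteration 2: select J,Z (d=11); attach at lengths (11/2, 11/2); label the merged cluster JZ
  updated: d(A,JZ)=79/2, d(BW,JZ)=28, d(JZ,S)=55, d(JZ,T)=81/2
iteration 3: select S,T (d=20); attach at lengths (10, 10); label the merged cluster ST
  updated: d(A,ST)=33, d(BW,ST)=163/4, d(JZ,ST)=191/4
iteration 4: select BW,JZ (d=28); attach at lengths (23/2, 17/2); label the merged cluster BJWZ
  updated: d(A,BJWZ)=39, d(BJWZ,ST)=177/4
iteration 5: select A,ST (d=33); attach at lengths (33/2, 13/2); label the merged cluster AST
  updated: d(AST,BJWZ)=85/2
iteration 6: select AST,BJWZ (d=85/2); attach at lengths (19/4, 29/4); label the merged cluster ABJSTWZ
final tree: ((A:33/2,(S:10,T:10):13/2):19/4,((B:5/2,W:5/2):23/2,(J:11/2,Z:11/2):17/2):29/4)
total length: 91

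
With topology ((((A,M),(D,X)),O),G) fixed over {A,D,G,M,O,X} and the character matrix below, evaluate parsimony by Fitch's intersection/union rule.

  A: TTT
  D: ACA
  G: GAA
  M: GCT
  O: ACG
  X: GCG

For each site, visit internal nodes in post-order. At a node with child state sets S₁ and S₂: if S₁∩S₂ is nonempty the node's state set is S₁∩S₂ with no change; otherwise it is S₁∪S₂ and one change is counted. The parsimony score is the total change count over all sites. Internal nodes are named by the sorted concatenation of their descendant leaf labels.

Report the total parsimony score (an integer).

[col 0] AM: children A:{T}, M:{G} ∪→ {G,T}; cost 1
[col 0] DX: children D:{A}, X:{G} ∪→ {A,G}; cost 1
[col 0] ADMX: children AM:{G,T}, DX:{A,G} ∩→ {G}; cost 0
[col 0] ADMOX: children ADMX:{G}, O:{A} ∪→ {A,G}; cost 1
[col 0] ADGMOX: children ADMOX:{A,G}, G:{G} ∩→ {G}; cost 0
[col 1] AM: children A:{T}, M:{C} ∪→ {C,T}; cost 1
[col 1] DX: children D:{C}, X:{C} ∩→ {C}; cost 0
[col 1] ADMX: children AM:{C,T}, DX:{C} ∩→ {C}; cost 0
[col 1] ADMOX: children ADMX:{C}, O:{C} ∩→ {C}; cost 0
[col 1] ADGMOX: children ADMOX:{C}, G:{A} ∪→ {A,C}; cost 1
[col 2] AM: children A:{T}, M:{T} ∩→ {T}; cost 0
[col 2] DX: children D:{A}, X:{G} ∪→ {A,G}; cost 1
[col 2] ADMX: children AM:{T}, DX:{A,G} ∪→ {A,G,T}; cost 1
[col 2] ADMOX: children ADMX:{A,G,T}, O:{G} ∩→ {G}; cost 0
[col 2] ADGMOX: children ADMOX:{G}, G:{A} ∪→ {A,G}; cost 1
per-site changes: [3, 2, 3]; total = 8

8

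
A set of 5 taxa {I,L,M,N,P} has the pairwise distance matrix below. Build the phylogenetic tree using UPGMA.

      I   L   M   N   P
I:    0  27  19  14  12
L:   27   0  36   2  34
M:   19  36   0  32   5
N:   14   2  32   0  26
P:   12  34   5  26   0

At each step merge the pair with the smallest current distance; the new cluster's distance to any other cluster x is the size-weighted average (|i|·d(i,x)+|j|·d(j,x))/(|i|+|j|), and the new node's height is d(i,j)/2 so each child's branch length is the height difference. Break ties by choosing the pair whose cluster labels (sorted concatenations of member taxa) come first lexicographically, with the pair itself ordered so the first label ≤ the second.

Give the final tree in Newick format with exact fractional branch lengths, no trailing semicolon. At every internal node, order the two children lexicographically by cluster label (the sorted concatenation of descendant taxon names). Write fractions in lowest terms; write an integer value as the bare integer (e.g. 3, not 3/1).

((I:31/4,(M:5/2,P:5/2):21/4):19/3,(L:1,N:1):157/12)

step 1: merge (L,N) at d=2; branch lengths L→1, N→1; new cluster LN
  updated: d(I,LN)=41/2, d(LN,M)=34, d(LN,P)=30
step 2: merge (M,P) at d=5; branch lengths M→5/2, P→5/2; new cluster MP
  updated: d(I,MP)=31/2, d(LN,MP)=32
step 3: merge (I,MP) at d=31/2; branch lengths I→31/4, MP→21/4; new cluster IMP
  updated: d(IMP,LN)=169/6
step 4: merge (IMP,LN) at d=169/6; branch lengths IMP→19/3, LN→157/12; new cluster ILMNP
final tree: ((I:31/4,(M:5/2,P:5/2):21/4):19/3,(L:1,N:1):157/12)
total length: 473/12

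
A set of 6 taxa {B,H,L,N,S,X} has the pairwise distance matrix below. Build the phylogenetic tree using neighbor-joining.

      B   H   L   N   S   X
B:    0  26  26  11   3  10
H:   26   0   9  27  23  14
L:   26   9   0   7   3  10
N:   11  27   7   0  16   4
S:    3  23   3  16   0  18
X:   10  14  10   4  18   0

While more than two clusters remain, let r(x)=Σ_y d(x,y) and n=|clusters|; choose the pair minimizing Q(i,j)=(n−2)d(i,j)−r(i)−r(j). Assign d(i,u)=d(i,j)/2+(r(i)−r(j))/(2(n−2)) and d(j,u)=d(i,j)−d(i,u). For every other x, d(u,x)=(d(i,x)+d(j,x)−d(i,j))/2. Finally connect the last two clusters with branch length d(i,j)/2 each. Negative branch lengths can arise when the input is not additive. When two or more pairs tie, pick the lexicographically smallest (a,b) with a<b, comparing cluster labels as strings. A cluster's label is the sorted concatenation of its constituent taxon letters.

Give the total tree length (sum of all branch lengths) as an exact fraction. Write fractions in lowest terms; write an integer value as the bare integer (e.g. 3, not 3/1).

255/8

iteration 1: select B,S (d=3, Q=-127); attach at lengths (25/8, -1/8); label the merged cluster BS
  updated: d(BS,H)=23, d(BS,L)=13, d(BS,N)=12, d(BS,X)=25/2
iteration 2: select H,L (d=9, Q=-85); attach at lengths (61/6, -7/6); label the merged cluster HL
  updated: d(BS,HL)=27/2, d(HL,N)=25/2, d(HL,X)=15/2
iteration 3: select BS,HL (d=27/2, Q=-89/2); attach at lengths (63/8, 45/8); label the merged cluster BHLS
  updated: d(BHLS,N)=11/2, d(BHLS,X)=13/4
iteration 4: select BHLS,N (d=11/2, Q=-51/4); attach at lengths (19/8, 25/8); label the merged cluster BHLNS
  updated: d(BHLNS,X)=7/8
iteration 5: select BHLNS,X (d=7/8); attach at lengths (7/16, 7/16); label the merged cluster BHLNSX
final tree: ((((B:25/8,S:-1/8):63/8,(H:61/6,L:-7/6):45/8):19/8,N:25/8):7/16,X:7/16)
total length: 255/8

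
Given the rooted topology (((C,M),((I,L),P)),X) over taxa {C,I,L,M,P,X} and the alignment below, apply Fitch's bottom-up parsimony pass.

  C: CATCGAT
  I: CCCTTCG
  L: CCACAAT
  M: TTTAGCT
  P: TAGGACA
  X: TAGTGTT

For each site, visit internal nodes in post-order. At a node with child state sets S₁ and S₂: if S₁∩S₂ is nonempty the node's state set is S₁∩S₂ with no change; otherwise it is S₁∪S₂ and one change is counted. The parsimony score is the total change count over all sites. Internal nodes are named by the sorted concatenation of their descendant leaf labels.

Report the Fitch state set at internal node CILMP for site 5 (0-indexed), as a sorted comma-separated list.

[col 0] CM: children C:{C}, M:{T} ∪→ {C,T}; cost 1
[col 0] IL: children I:{C}, L:{C} ∩→ {C}; cost 0
[col 0] ILP: children IL:{C}, P:{T} ∪→ {C,T}; cost 1
[col 0] CILMP: children CM:{C,T}, ILP:{C,T} ∩→ {C,T}; cost 0
[col 0] CILMPX: children CILMP:{C,T}, X:{T} ∩→ {T}; cost 0
[col 1] CM: children C:{A}, M:{T} ∪→ {A,T}; cost 1
[col 1] IL: children I:{C}, L:{C} ∩→ {C}; cost 0
[col 1] ILP: children IL:{C}, P:{A} ∪→ {A,C}; cost 1
[col 1] CILMP: children CM:{A,T}, ILP:{A,C} ∩→ {A}; cost 0
[col 1] CILMPX: children CILMP:{A}, X:{A} ∩→ {A}; cost 0
[col 2] CM: children C:{T}, M:{T} ∩→ {T}; cost 0
[col 2] IL: children I:{C}, L:{A} ∪→ {A,C}; cost 1
[col 2] ILP: children IL:{A,C}, P:{G} ∪→ {A,C,G}; cost 1
[col 2] CILMP: children CM:{T}, ILP:{A,C,G} ∪→ {A,C,G,T}; cost 1
[col 2] CILMPX: children CILMP:{A,C,G,T}, X:{G} ∩→ {G}; cost 0
[col 3] CM: children C:{C}, M:{A} ∪→ {A,C}; cost 1
[col 3] IL: children I:{T}, L:{C} ∪→ {C,T}; cost 1
[col 3] ILP: children IL:{C,T}, P:{G} ∪→ {C,G,T}; cost 1
[col 3] CILMP: children CM:{A,C}, ILP:{C,G,T} ∩→ {C}; cost 0
[col 3] CILMPX: children CILMP:{C}, X:{T} ∪→ {C,T}; cost 1
[col 4] CM: children C:{G}, M:{G} ∩→ {G}; cost 0
[col 4] IL: children I:{T}, L:{A} ∪→ {A,T}; cost 1
[col 4] ILP: children IL:{A,T}, P:{A} ∩→ {A}; cost 0
[col 4] CILMP: children CM:{G}, ILP:{A} ∪→ {A,G}; cost 1
[col 4] CILMPX: children CILMP:{A,G}, X:{G} ∩→ {G}; cost 0
[col 5] CM: children C:{A}, M:{C} ∪→ {A,C}; cost 1
[col 5] IL: children I:{C}, L:{A} ∪→ {A,C}; cost 1
[col 5] ILP: children IL:{A,C}, P:{C} ∩→ {C}; cost 0
[col 5] CILMP: children CM:{A,C}, ILP:{C} ∩→ {C}; cost 0
[col 5] CILMPX: children CILMP:{C}, X:{T} ∪→ {C,T}; cost 1
[col 6] CM: children C:{T}, M:{T} ∩→ {T}; cost 0
[col 6] IL: children I:{G}, L:{T} ∪→ {G,T}; cost 1
[col 6] ILP: children IL:{G,T}, P:{A} ∪→ {A,G,T}; cost 1
[col 6] CILMP: children CM:{T}, ILP:{A,G,T} ∩→ {T}; cost 0
[col 6] CILMPX: children CILMP:{T}, X:{T} ∩→ {T}; cost 0
per-site changes: [2, 2, 3, 4, 2, 3, 2]; total = 18

C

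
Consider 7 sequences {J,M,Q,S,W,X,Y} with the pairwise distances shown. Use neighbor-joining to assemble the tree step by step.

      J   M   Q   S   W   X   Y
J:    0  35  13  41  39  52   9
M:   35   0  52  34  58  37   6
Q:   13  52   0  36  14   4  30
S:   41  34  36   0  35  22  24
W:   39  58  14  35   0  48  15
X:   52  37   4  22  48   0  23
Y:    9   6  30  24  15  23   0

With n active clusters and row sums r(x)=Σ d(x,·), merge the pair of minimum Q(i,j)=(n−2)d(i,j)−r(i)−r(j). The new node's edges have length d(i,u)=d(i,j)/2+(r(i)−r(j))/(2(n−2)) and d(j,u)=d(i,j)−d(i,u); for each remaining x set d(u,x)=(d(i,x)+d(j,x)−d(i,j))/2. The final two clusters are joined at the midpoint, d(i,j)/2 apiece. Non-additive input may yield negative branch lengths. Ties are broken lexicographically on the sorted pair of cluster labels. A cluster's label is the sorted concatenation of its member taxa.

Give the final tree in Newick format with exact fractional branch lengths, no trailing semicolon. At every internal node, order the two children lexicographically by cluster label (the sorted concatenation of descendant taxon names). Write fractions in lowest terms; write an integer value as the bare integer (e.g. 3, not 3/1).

((((J:155/12,(M:121/8,Y:-73/8):73/12):135/16,S:249/16):15/16,(Q:-17/10,X:57/10):177/16):287/32,W:287/32)

iteration 1: select Q,X (d=4, Q=-315); attach at lengths (-17/10, 57/10); label the merged cluster QX
  updated: d(J,QX)=61/2, d(M,QX)=85/2, d(QX,S)=27, d(QX,W)=29, d(QX,Y)=49/2
iteration 2: select M,Y (d=6, Q=-230); attach at lengths (121/8, -73/8); label the merged cluster MY
  updated: d(J,MY)=19, d(MY,QX)=61/2, d(MY,S)=26, d(MY,W)=67/2
iteration 3: select J,MY (d=19, Q=-363/2); attach at lengths (155/12, 73/12); label the merged cluster JMY
  updated: d(JMY,QX)=21, d(JMY,S)=24, d(JMY,W)=107/4
iteration 4: select JMY,S (d=24, Q=-439/4); attach at lengths (135/16, 249/16); label the merged cluster JMSY
  updated: d(JMSY,QX)=12, d(JMSY,W)=151/8
iteration 5: select JMSY,QX (d=12, Q=-479/8); attach at lengths (15/16, 177/16); label the merged cluster JMQSXY
  updated: d(JMQSXY,W)=287/16
iteration 6: select JMQSXY,W (d=287/16); attach at lengths (287/32, 287/32); label the merged cluster JMQSWXY
final tree: ((((J:155/12,(M:121/8,Y:-73/8):73/12):135/16,S:249/16):15/16,(Q:-17/10,X:57/10):177/16):287/32,W:287/32)
total length: 1327/16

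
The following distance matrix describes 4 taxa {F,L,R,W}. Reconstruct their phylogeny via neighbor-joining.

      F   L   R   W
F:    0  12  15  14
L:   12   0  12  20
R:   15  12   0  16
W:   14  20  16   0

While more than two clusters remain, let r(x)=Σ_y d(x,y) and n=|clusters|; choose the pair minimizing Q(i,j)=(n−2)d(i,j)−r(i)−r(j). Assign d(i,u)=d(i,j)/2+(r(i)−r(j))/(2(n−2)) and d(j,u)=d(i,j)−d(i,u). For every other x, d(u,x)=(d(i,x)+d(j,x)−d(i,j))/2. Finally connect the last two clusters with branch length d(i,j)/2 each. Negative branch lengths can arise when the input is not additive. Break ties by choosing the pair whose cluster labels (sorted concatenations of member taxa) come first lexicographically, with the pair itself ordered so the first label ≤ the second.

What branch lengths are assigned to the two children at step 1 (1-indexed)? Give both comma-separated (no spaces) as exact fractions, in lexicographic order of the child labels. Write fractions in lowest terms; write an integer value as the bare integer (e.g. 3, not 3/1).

1. join F+W (d=14, Q=-63) ⇒ FW; edges |F|=19/4, |W|=37/4
  updated: d(FW,L)=9, d(FW,R)=17/2
2. join FW+L (d=9, Q=-59/2) ⇒ FLW; edges |FW|=11/4, |L|=25/4
  updated: d(FLW,R)=23/4
3. join FLW+R (d=23/4) ⇒ FLRW; edges |FLW|=23/8, |R|=23/8
final tree: (((F:19/4,W:37/4):11/4,L:25/4):23/8,R:23/8)
total length: 115/4

19/4,37/4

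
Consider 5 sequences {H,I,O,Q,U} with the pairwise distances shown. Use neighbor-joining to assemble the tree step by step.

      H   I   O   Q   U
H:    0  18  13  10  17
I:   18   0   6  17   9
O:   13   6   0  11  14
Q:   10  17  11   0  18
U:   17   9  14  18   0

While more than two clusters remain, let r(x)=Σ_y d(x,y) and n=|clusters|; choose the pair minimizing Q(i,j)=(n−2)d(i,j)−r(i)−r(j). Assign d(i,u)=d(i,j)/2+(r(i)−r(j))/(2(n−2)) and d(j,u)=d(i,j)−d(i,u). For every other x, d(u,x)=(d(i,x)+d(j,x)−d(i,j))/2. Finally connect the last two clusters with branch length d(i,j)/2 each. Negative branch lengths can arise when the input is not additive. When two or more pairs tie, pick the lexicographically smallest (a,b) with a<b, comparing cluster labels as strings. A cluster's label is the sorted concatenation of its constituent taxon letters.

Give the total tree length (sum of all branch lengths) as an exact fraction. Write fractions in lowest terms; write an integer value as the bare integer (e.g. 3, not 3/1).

117/4

step 1: merge (H,Q) at d=10, Q=-84; branch lengths H→16/3, Q→14/3; new cluster HQ
  updated: d(HQ,I)=25/2, d(HQ,O)=7, d(HQ,U)=25/2
step 2: merge (HQ,O) at d=7, Q=-45; branch lengths HQ→19/4, O→9/4; new cluster HOQ
  updated: d(HOQ,I)=23/4, d(HOQ,U)=39/4
step 3: merge (HOQ,I) at d=23/4, Q=-49/2; branch lengths HOQ→13/4, I→5/2; new cluster HIOQ
  updated: d(HIOQ,U)=13/2
step 4: merge (HIOQ,U) at d=13/2; branch lengths HIOQ→13/4, U→13/4; new cluster HIOQU
final tree: ((((H:16/3,Q:14/3):19/4,O:9/4):13/4,I:5/2):13/4,U:13/4)
total length: 117/4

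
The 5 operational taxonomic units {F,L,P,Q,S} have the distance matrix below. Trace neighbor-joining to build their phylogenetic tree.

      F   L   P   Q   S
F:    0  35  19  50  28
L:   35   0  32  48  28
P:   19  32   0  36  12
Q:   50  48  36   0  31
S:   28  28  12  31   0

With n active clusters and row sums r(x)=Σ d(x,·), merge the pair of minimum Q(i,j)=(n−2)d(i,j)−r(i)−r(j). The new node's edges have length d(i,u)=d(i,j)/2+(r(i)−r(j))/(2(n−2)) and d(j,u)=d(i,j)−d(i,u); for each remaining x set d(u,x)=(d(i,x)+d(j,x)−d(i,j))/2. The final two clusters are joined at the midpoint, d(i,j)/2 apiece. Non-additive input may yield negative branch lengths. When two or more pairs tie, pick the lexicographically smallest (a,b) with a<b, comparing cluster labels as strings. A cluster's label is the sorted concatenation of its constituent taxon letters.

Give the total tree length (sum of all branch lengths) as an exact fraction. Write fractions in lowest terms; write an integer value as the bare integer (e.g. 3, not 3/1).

153/2

1. join F+P (d=19, Q=-174) ⇒ FP; edges |F|=15, |P|=4
  updated: d(FP,L)=24, d(FP,Q)=67/2, d(FP,S)=21/2
2. join FP+L (d=24, Q=-120) ⇒ FLP; edges |FP|=4, |L|=20
  updated: d(FLP,Q)=115/4, d(FLP,S)=29/4
3. join FLP+Q (d=115/4, Q=-67) ⇒ FLPQ; edges |FLP|=5/2, |Q|=105/4
  updated: d(FLPQ,S)=19/4
4. join FLPQ+S (d=19/4) ⇒ FLPQS; edges |FLPQ|=19/8, |S|=19/8
final tree: ((((F:15,P:4):4,L:20):5/2,Q:105/4):19/8,S:19/8)
total length: 153/2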